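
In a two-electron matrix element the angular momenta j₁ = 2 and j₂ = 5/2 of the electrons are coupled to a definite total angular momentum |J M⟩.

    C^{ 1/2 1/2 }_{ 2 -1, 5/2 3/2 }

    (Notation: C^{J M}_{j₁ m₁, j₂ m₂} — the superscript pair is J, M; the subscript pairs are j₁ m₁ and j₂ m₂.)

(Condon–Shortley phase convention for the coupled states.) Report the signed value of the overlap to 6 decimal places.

j₁+j₂−J=4  J+j₁−j₂=0  J−j₁+j₂=1  j₁+j₂+J+1=6
(j₁±m₁, j₂±m₂, J±M) = (1,3,4,1,1,0)
P² = 48/5
sum k=3..3:
  [3] −1/6 = -1/6
S = -1/6
C² = P²·S² = 4/15 ; C = -0.516398

−√(4/15) = -0.516398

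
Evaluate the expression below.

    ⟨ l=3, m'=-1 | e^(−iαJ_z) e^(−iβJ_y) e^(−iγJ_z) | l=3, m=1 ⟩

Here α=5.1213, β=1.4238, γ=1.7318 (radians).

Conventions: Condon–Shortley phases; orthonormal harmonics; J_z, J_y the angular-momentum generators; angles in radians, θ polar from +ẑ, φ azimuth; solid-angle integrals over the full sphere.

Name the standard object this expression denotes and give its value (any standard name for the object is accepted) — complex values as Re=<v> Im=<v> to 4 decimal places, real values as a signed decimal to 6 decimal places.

Wigner D-matrix element, Re=-0.0813 Im=-0.0206

This is a Wigner D-matrix element — the rotation-matrix element ⟨l m'| R(α,β,γ) |l m⟩ in the angular-momentum basis.
Split into d^3_{-1,1}(β=1.4238) × two z-phases.
With c≡cos(β/2)=0.757122 and s≡sin(β/2)=0.653273, N=[2·24·24·2]^{1/2}=48.000000
Admissible k: 2..4 (factorial args all ≥0)
  k=2: (−1)^0·48.0000/(8)·0.7571^4·0.6533^2 = +0.841404
  k=3: (−1)^1·48.0000/(6)·0.7571^2·0.6533^4 = -0.835222
  k=4: (−1)^2·48.0000/(48)·0.7571^0·0.6533^6 = +0.077727
d^3_{-1,1}(1.4238) = +0.841404 -0.835222 +0.077727 = +0.083909
Attach z-rotation phases: D = e^{-i(-1)(5.1213)}·(+0.083909)·e^{-i(1)(1.7318)} = -0.081344-0.020589i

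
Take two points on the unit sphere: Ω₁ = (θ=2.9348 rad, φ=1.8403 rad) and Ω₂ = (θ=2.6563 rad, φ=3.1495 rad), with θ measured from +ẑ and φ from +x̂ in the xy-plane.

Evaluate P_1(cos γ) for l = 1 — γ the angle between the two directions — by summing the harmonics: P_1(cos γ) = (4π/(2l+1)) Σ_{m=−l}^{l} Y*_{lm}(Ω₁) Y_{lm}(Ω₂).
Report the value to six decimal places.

0.890463

Summing Y*_{l m}(θ₁,φ₁)·Y_{l m}(θ₂,φ₂) over m ∈ [−1, 1]; prefactor 4π/(2·1+1) = 4.188790:
  [-1]  conj(Y_{1,-1})(Ω₁) = -0.018887+0.068377i ; Y_{1,-1}(Ω₂) = -0.161157+0.001274i ; Δ = +0.002957-0.011043i
  [+0]  conj(Y_{1,0})(Ω₁) = -0.478193-0.000000i ; Y_{1,0}(Ω₂) = -0.432188+0.000000i ; Δ = +0.206669+0.000000i
  [+1]  conj(Y_{1,1})(Ω₁) = +0.018887+0.068377i ; Y_{1,1}(Ω₂) = +0.161157+0.001274i ; Δ = +0.002957+0.011043i
Total Σ_m = +0.212582+0.000000i. Multiply by 4.188790: +0.890463+0.000000i. P_1(cos γ) = 0.890463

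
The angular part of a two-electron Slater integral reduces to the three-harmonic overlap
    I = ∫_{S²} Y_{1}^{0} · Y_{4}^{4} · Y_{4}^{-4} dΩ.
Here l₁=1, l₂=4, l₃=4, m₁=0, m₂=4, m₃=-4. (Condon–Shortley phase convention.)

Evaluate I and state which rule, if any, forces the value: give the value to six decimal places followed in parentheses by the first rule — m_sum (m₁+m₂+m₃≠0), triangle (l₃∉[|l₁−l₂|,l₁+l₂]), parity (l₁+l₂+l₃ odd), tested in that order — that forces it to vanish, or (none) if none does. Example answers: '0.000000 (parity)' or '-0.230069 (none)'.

Σlᵢ=9 odd — θ-integrand is odd under cosθ→−cosθ; I=0

0.000000 (parity)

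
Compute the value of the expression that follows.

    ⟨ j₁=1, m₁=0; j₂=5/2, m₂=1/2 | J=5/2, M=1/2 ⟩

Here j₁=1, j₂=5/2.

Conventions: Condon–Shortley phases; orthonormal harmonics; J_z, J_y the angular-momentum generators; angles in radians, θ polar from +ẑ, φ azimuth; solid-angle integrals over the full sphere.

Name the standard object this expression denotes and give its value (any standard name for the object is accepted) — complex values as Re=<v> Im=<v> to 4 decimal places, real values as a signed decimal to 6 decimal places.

This is a Clebsch–Gordan (vector-coupling) coefficient.
triangle: 1!·1!·4!/7! = 24/5040
(j±m)!: 1!·1!·3!·2!·3!·2! = 144
prefactor² = (2J+1)·Δ·N² = 144/35
  k=0: +1/(0!·1!·1!·3!·0!·1!) = 1/6
  k=1: −1/(1!·0!·0!·2!·1!·2!) = -1/4
Σ = -1/12  ⇒  CG² = 144/35·(-1/12)² = 1/35
CG = −√(1/35) = -0.169031

Clebsch–Gordan coefficient, −√(1/35) ≈ -0.169031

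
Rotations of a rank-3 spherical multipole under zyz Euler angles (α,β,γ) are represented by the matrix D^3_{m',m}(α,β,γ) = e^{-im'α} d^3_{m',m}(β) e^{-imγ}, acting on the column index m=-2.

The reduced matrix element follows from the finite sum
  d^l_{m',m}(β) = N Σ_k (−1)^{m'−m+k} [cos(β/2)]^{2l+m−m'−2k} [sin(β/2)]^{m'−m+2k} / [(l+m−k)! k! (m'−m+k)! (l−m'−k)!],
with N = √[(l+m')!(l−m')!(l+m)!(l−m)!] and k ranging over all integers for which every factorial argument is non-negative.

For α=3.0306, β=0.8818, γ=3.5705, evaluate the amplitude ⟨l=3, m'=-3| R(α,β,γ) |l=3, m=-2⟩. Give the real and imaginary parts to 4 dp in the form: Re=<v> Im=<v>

Re=-0.5473 Im=-0.3169

D^3_{-3,-2}(3.0306,0.8818,3.5705) = e^{-i·-3·3.0306}·d^3_{-3,-2}(0.8818)·e^{-i·-2·3.5705}. Compute d first:
With c≡cos(β/2)=0.904368 and s≡sin(β/2)=0.426754, N=[1·720·1·120]^{1/2}=293.938769
k∈{1} keeps every argument non-negative
  k=1: (−1)^0·293.9388/(120)·0.9044^5·0.4268^1 = +0.632381
d^3_{-3,-2}(0.8818) = +0.632381
D = (-0.945073+0.326859i)·(+0.632381)·(+0.654092+0.756415i) = -0.547266-0.316868i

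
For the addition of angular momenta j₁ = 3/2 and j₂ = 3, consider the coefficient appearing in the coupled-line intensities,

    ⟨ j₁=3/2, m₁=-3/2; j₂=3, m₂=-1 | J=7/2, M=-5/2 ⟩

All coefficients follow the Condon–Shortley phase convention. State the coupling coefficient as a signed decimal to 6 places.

triangle: 1!·2!·5!/9! = 240/362880
(j±m)!: 0!·3!·2!·4!·1!·6! = 207360
prefactor² = (2J+1)·Δ·N² = 7680/7
  k=1: −1/(1!·0!·2!·1!·0!·4!) = -1/48
Σ = -1/48  ⇒  CG² = 7680/7·(-1/48)² = 10/21
CG = −√(10/21) = -0.690066

-0.690066  (= −√(10/21))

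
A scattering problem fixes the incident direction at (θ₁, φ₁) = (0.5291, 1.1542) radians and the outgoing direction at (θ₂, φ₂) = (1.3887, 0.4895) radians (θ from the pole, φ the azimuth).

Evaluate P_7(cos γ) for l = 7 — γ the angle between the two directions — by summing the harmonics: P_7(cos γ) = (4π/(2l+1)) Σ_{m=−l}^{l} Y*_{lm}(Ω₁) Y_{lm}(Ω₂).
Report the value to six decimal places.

Expand P_7 via completeness: Σ_{m} conj(Y_{7,m}) at Ω₁ times Y_{7,m} at Ω₂ —
  m=-7: Y*=-0.00093 + 0.00407j  Y=-0.42702 + 0.12506j  product -0.00011 - 0.00185j
  m=-6: Y*=0.02139 + 0.01600j  Y=-0.30017 - 0.06228j  product -0.00543 - 0.00613j
  m=-5: Y*=0.09105 - 0.05119j  Y=0.14886 + 0.12388j  product 0.01989 + 0.00366j
  m=-4: Y*=-0.02625 - 0.27377j  Y=0.12082 + 0.29628j  product 0.07794 - 0.04085j
  m=-3: Y*=-0.44865 - 0.14918j  Y=0.01063 - 0.10357j  product -0.02022 + 0.04488j
  m=-2: Y*=-0.28792 + 0.31685j  Y=0.17652 - 0.26261j  product 0.03238 + 0.13154j
  m=-1: Y*=-0.02282 - 0.05156j  Y=-0.06043 + 0.03219j  product 0.00304 + 0.00238j
  m=+0: Y*=-0.44619 + 0.00000j  Y=-0.31409 + 0.00000j  product 0.14014 + 0.00000j
  m=+1: Y*=0.02282 - 0.05156j  Y=0.06043 + 0.03219j  product 0.00304 - 0.00238j
  m=+2: Y*=-0.28792 - 0.31685j  Y=0.17652 + 0.26261j  product 0.03238 - 0.13154j
  m=+3: Y*=0.44865 - 0.14918j  Y=-0.01063 - 0.10357j  product -0.02022 - 0.04488j
  m=+4: Y*=-0.02625 + 0.27377j  Y=0.12082 - 0.29628j  product 0.07794 + 0.04085j
  m=+5: Y*=-0.09105 - 0.05119j  Y=-0.14886 + 0.12388j  product 0.01989 - 0.00366j
  m=+6: Y*=0.02139 - 0.01600j  Y=-0.30017 + 0.06228j  product -0.00543 + 0.00613j
  m=+7: Y*=0.00093 + 0.00407j  Y=0.42702 + 0.12506j  product -0.00011 + 0.00185j
Accumulated sum 0.35514 + 0.00000j; after 4π/(2l+1) scaling, 0.29753 + 0.00000j ⇒ P_7 = 0.297525

0.297525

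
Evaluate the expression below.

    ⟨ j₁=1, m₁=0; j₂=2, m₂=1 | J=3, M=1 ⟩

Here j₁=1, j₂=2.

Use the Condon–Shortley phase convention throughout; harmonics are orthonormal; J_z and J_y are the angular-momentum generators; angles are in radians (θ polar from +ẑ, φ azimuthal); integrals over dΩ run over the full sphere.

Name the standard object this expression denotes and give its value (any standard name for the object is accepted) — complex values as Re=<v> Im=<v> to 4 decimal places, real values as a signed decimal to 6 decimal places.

This is a Clebsch–Gordan (vector-coupling) coefficient.
j₁+j₂−J=0  J+j₁−j₂=2  J−j₁+j₂=4  j₁+j₂+J+1=7
(j₁±m₁, j₂±m₂, J±M) = (1,1,3,1,4,2)
P² = 96/5
sum k=0..0:
  [0] +1/6 = 1/6
S = 1/6
C² = P²·S² = 8/15 ; C = +0.730297

Clebsch–Gordan coefficient, +√(8/15) ≈ +0.730297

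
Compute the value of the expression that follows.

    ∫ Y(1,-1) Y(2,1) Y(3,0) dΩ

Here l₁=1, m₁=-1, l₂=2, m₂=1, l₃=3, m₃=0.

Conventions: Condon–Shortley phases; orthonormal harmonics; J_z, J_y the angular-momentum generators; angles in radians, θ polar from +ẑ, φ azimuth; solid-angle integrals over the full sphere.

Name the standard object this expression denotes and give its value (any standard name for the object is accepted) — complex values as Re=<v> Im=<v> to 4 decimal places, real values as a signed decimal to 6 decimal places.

Gaunt coefficient, +0.143048

This is a Gaunt coefficient — the integral of a triple product of spherical harmonics over the sphere.
Checks pass: Σm=0; 6 even; l₃=3∈[1,3].
(2·1+1)(2·2+1)(2·3+1) = 105
Δ: 0! 2! 4! / 7! → 1/105
sum: t=0:+1/4 = 1/4
3j²(1 2 3; 0 0 0) = Δ·Π!·Σ² = 3/35  (sign -1)
sum: t=0:+1/12 = 1/12
3j²(1 2 3; -1 1 0) = Δ·Π!·Σ² = 1/35  (sign -1)
combine: 4πI² = 105·3/35·1/35 = 9/35
take √, sign +1: I = 0.14304817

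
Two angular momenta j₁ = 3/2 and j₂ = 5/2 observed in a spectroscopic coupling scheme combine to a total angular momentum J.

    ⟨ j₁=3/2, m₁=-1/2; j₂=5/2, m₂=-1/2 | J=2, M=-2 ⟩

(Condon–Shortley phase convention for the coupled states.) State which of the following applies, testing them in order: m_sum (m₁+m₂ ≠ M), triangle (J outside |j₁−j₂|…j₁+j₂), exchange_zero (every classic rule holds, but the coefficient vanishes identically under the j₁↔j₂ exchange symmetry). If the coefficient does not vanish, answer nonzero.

m_sum

m-sum: m₁+m₂ = -1/2+(-1/2) = -1, M = -2  ✗ ⇒ coefficient is 0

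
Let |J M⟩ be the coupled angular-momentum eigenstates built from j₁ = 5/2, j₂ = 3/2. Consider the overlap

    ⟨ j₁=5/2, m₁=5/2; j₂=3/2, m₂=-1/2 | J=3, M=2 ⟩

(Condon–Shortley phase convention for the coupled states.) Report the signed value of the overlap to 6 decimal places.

triangle: 1!*4!*2!/8! = 48/40320
(j±m)!: 5!*0!*1!*2!*5!*1! = 28800
prefactor² = (2J+1)*Δ*N² = 240
  k=0: +1/(0!*1!*0!*1!*4!*1!) = 1/24
Σ = 1/24  ⇒  CG² = 240*(1/24)² = 5/12
CG = +√(5/12) = +0.645497

+√(5/12) ≈ +0.645497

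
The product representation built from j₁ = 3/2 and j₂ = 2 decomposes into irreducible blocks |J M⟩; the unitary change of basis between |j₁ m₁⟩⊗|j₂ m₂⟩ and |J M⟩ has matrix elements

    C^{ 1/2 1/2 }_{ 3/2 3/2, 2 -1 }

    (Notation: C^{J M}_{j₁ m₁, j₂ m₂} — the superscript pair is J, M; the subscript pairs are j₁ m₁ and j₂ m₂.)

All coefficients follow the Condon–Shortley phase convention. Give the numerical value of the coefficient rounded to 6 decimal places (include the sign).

+0.316228  (= +√(1/10))

j₁+j₂−J=3  J+j₁−j₂=0  J−j₁+j₂=1  j₁+j₂+J+1=5
(j₁±m₁, j₂±m₂, J±M) = (3,0,1,3,1,0)
P² = 18/5
sum k=0..0:
  [0] +1/6 = 1/6
S = 1/6
C² = P²·S² = 1/10 ; C = +0.316228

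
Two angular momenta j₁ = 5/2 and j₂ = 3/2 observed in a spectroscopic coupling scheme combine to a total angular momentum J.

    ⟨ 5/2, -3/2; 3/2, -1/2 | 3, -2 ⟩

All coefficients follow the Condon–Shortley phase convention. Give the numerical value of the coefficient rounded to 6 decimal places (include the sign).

j₁+j₂−J=1  J+j₁−j₂=4  J−j₁+j₂=2  j₁+j₂+J+1=8
(j₁±m₁, j₂±m₂, J±M) = (1,4,1,2,1,5)
P² = 48
sum k=0..1:
  [0] +1/24 = 1/24
  [1] −1/12 = -1/12
S = -1/24
C² = P²·S² = 1/12 ; C = -0.288675

−√(1/12) ≈ -0.288675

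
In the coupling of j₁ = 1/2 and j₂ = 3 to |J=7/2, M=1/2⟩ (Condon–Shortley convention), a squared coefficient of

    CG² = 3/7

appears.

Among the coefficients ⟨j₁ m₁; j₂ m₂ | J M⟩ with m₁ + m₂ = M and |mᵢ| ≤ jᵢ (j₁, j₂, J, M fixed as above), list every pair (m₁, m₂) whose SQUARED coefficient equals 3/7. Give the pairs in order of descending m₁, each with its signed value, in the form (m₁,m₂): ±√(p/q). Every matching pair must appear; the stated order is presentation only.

Admissible pairs with m₁+m₂ = M = 1/2: (-1/2,1), (1/2,0)
  (m₁,m₂)=(1/2,0): CG² = 4/7, CG = +√(4/7)
  (m₁,m₂)=(-1/2,1): CG² = 3/7, CG = +√(3/7)   ← matches the target
Pairs with CG² = 3/7: (-1/2,1): +√(3/7)

(-1/2,1): +√(3/7)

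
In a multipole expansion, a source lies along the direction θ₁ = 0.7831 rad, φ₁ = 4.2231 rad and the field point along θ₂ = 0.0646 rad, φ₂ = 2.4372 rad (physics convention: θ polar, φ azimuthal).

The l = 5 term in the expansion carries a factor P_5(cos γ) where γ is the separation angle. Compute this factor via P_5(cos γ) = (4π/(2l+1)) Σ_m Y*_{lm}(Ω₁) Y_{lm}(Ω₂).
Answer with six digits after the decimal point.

-0.361360

Expand P_5 via completeness: Σ_{m} conj(Y_{5,m}) at Ω₁ times Y_{5,m} at Ω₂ —
  m=-5: (-0.05195 + 0.06229j) × (0.00000 + 0.00000j) = -0.00000 + 0.00000j  (running Σ = -0.00000 + 0.00000j)
  m=-4: (-0.09709 - 0.23867j) × (-0.00002 + 0.00001j) = 0.00000 + 0.00000j  (running Σ = 0.00000 + 0.00000j)
  m=-3: (0.42538 + 0.04394j) × (0.00038 - 0.00063j) = 0.00019 - 0.00025j  (running Σ = 0.00019 - 0.00025j)
  m=-2: (-0.16915 + 0.25142j) × (0.00226 + 0.01382j) = -0.00386 - 0.00177j  (running Σ = -0.00366 - 0.00202j)
  m=-1: (0.07793 + 0.14635j) × (-0.12421 - 0.10556j) = 0.00577 - 0.02640j  (running Σ = 0.00211 - 0.02842j)
  m=0: (-0.35357 + 0.00000j) × (0.90654 + 0.00000j) = -0.32053 + 0.00000j  (running Σ = -0.31842 - 0.02842j)
  m=1: (-0.07793 + 0.14635j) × (0.12421 - 0.10556j) = 0.00577 + 0.02640j  (running Σ = -0.31265 - 0.00202j)
  m=2: (-0.16915 - 0.25142j) × (0.00226 - 0.01382j) = -0.00386 + 0.00177j  (running Σ = -0.31651 - 0.00025j)
  m=3: (-0.42538 + 0.04394j) × (-0.00038 - 0.00063j) = 0.00019 + 0.00025j  (running Σ = -0.31632 + 0.00000j)
  m=4: (-0.09709 + 0.23867j) × (-0.00002 - 0.00001j) = 0.00000 - 0.00000j  (running Σ = -0.31632 + 0.00000j)
  m=5: (0.05195 + 0.06229j) × (-0.00000 + 0.00000j) = -0.00000 - 0.00000j  (running Σ = -0.31632 - 0.00000j)
Total Σ_m = -0.31632 - 0.00000j. Multiply by 1.142397: -0.36136 - 0.00000j. P_5(cos γ) = -0.361360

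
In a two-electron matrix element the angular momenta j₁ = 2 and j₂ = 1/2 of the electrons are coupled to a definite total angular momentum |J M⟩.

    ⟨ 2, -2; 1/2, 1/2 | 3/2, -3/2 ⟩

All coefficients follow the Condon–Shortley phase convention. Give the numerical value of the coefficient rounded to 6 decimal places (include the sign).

√[4·1!3!0!/5! · 0!4!1!0!0!3!] = √(144/5)
  +(−1)^1/∏(1,0,3,0,0,0)! = -1/6  (running -1/6)
⟨..|..⟩ = √(144/5)·(-1/6) = -0.894427

-0.894427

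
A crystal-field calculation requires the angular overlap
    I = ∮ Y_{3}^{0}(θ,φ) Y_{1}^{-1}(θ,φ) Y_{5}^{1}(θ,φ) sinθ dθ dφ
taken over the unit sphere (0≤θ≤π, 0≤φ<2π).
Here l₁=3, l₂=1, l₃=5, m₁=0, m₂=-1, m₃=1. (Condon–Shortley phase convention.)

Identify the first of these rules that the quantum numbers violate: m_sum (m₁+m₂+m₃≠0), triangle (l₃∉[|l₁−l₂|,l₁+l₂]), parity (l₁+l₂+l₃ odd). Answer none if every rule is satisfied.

triangle

m₁+m₂+m₃ = 0 − 1 + 1 = 0  ✓
triangle: need |l₁−l₂| ≤ l₃ ≤ l₁+l₂ = [2,4]; l₃=5 is outside  ✗
parity: l₁+l₂+l₃ = 9 is odd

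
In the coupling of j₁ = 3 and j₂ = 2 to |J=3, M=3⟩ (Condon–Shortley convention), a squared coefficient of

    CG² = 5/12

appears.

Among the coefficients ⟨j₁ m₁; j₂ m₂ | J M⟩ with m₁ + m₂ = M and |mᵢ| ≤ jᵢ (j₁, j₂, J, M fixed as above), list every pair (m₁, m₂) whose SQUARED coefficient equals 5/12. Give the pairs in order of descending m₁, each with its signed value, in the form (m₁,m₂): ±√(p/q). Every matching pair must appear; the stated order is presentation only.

Admissible pairs with m₁+m₂ = M = 3: (1,2), (2,1), (3,0)
  (m₁,m₂)=(3,0): CG² = 5/12, CG = +√(5/12)   ← matches the target
  (m₁,m₂)=(2,1): CG² = 5/12, CG = −√(5/12)   ← matches the target
  (m₁,m₂)=(1,2): CG² = 1/6, CG = +√(1/6)
Pairs with CG² = 5/12: (3,0): +√(5/12); (2,1): −√(5/12)

(3,0): +√(5/12); (2,1): −√(5/12)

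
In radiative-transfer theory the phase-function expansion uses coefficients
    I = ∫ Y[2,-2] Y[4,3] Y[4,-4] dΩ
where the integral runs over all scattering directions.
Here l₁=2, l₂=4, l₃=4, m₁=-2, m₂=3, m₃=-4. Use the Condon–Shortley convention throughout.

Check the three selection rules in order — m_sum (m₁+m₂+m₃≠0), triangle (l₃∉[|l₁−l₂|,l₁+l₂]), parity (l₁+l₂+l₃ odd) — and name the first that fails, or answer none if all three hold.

m_sum

m₁+m₂+m₃ = -2 + 3 − 4 = -3  ✗
triangle: |2−4|=2 ≤ l₃=4 ≤ 2+4=6
parity: l₁+l₂+l₃ = 10 is even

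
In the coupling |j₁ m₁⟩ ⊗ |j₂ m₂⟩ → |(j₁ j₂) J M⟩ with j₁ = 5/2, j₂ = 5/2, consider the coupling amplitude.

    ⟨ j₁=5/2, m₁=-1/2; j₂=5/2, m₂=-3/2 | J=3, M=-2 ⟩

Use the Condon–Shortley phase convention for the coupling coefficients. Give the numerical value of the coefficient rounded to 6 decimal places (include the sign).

j₁+j₂−J=2  J+j₁−j₂=3  J−j₁+j₂=3  j₁+j₂+J+1=9
(j₁±m₁, j₂±m₂, J±M) = (2,3,1,4,1,5)
P² = 48
sum k=0..1:
  [0] +1/24 = 1/24
  [1] −1/12 = -1/12
S = -1/24
C² = P²·S² = 1/12 ; C = -0.288675

-0.288675  (= −√(1/12))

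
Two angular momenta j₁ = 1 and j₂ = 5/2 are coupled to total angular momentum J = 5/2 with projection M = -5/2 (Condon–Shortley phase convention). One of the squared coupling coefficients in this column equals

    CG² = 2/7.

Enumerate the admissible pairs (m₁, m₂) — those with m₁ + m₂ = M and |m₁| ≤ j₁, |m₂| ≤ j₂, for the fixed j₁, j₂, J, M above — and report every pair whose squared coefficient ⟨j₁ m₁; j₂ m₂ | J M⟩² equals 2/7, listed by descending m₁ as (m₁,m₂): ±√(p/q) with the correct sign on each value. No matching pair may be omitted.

(-1,-3/2): −√(2/7)

Admissible pairs with m₁+m₂ = M = -5/2: (-1,-3/2), (0,-5/2)
  (m₁,m₂)=(0,-5/2): CG² = 5/7, CG = +√(5/7)
  (m₁,m₂)=(-1,-3/2): CG² = 2/7, CG = −√(2/7)   ← matches the target
Pairs with CG² = 2/7: (-1,-3/2): −√(2/7)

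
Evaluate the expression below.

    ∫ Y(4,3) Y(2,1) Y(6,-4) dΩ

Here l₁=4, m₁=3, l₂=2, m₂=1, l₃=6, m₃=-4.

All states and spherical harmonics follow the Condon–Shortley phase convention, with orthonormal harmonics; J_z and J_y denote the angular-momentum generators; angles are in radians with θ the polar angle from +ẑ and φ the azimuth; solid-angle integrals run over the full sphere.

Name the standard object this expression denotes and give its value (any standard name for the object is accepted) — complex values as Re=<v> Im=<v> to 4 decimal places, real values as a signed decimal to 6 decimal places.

This is a Gaunt coefficient — the integral of a triple product of spherical harmonics over the sphere.
m-sum 0 ✓  L=12 even ✓  2≤6≤6 ✓
Π(2lᵢ+1) = 9×5×13 = 585
triangle coeff Δ(4,2,6) = 1/6435
Σ_t [0,0]: t=0:+1/2304 = 1/2304
(3j)²=5/143 [(4 2 6; 0 0 0)], sign=+1
Σ_t [0,0]: t=0:+1/30240 = 1/30240
(3j)²=16/429 [(4 2 6; 3 1 -4)], sign=+1
⇒ 4πI² = 1200/1573
I = (+1)√(1200/1573/(4π)) = 0.24638901

Gaunt coefficient, +0.246389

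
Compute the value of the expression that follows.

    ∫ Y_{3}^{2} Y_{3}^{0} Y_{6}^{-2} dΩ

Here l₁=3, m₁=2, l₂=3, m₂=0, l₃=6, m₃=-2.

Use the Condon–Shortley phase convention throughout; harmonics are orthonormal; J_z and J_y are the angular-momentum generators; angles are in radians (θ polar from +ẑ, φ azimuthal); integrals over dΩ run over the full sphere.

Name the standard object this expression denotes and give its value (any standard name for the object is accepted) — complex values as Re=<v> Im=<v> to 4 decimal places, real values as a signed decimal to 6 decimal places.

This is a Gaunt coefficient — the integral of a triple product of spherical harmonics over the sphere.
m-sum 0 ✓  L=12 even ✓  0≤6≤6 ✓
Π(2lᵢ+1) = 7×7×13 = 637
triangle coeff Δ(3,3,6) = 1/12012
Σ_t [0,0]: t=0:+1/1296 = 1/1296
(3j)²=100/3003 [(3 3 6; 0 0 0)], sign=+1
Σ_t [0,0]: t=0:+1/4320 = 1/4320
(3j)²=8/429 [(3 3 6; 2 0 -2)], sign=+1
⇒ 4πI² = 5600/14157
I = (+1)√(5600/14157/(4π)) = 0.17742036

Gaunt coefficient, +0.177420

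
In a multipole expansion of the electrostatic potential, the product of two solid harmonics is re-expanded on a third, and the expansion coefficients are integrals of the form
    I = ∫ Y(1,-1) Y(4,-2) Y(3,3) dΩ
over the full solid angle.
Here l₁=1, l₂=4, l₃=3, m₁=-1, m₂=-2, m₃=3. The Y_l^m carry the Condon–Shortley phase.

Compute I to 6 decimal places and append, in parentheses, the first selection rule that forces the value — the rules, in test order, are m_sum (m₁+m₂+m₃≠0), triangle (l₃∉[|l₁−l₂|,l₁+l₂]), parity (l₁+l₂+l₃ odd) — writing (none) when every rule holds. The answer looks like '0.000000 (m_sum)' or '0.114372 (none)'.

0.061558 (none)

Checks pass: Σm=0; 8 even; l₃=3∈[3,5].
(2·1+1)(2·4+1)(2·3+1) = 189
Δ: 2! 0! 6! / 9! → 1/252
sum: t=1:−1/36 = -1/36
3j²(1 4 3; 0 0 0) = Δ·Π!·Σ² = 4/63  (sign +1)
sum: t=2:+1/1440 = 1/1440
3j²(1 4 3; -1 -2 3) = Δ·Π!·Σ² = 1/252  (sign +1)
combine: 4πI² = 189·4/63·1/252 = 1/21
take √, sign +1: I = 0.06155813
No selection rule forces the value: the integral is nonzero (none).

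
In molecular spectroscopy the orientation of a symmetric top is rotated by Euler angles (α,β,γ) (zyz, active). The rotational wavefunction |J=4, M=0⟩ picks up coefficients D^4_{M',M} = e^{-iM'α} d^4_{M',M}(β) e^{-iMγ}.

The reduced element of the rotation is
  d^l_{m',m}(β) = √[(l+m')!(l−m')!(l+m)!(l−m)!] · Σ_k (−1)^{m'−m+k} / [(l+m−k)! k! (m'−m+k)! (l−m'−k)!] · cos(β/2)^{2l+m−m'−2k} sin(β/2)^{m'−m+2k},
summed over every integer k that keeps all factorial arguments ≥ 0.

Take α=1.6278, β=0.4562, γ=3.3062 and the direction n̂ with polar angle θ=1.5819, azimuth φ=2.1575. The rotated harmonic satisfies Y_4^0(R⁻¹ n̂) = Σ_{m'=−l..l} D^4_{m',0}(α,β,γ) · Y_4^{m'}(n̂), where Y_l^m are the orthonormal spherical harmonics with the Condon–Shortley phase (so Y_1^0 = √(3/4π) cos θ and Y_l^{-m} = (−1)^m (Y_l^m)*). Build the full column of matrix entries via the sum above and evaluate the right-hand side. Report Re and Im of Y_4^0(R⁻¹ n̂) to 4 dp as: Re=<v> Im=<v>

Re=-0.0480 Im=0.0000

Need the full column D^4_{m',0} for m'=−4..4 at α=1.6278, β=0.4562, γ=3.3062.
cos(β/2)=0.974098, sin(β/2)=0.226127
d^4_{-4,0}: single k=4 term ⇒ +0.019696;  D = +0.019186+0.004452i
d^4_{-3,0}: k∈[3..4] ⇒ +0.119987 -0.006466 = +0.113521;  D = +0.019319-0.111865i
d^4_{-2,0}: k∈[2..4] ⇒ +0.414421 -0.059554 +0.001203 = +0.356071;  D = -0.353759-0.040507i
d^4_{-1,0}: k∈[1..4] ⇒ +0.841561 -0.272105 +0.014663 -0.000132 = +0.583987;  D = -0.033271+0.583039i
d^4_{0,0}: k∈[0..4] ⇒ +0.810626 -0.698941 +0.084747 -0.002030 +0.000007 = +0.194408;  D = +0.194408+0.000000i
d^4_{1,0}: k∈[0..3] ⇒ -0.841561 +0.272105 -0.014663 +0.000132 = -0.583987;  D = +0.033271+0.583039i
d^4_{2,0}: k∈[0..2] ⇒ +0.414421 -0.059554 +0.001203 = +0.356071;  D = -0.353759+0.040507i
d^4_{3,0}: k∈[0..1] ⇒ -0.119987 +0.006466 = -0.113521;  D = -0.019319-0.111865i
d^4_{4,0}: single k=0 term ⇒ +0.019696;  D = +0.019186-0.004452i
Y_4^{m'}(θ=1.5819,φ=2.1575) and Σ D·Y over m':
  (+0.0192+0.0045i)·(-0.3099-0.3158i)  (+0.0193-0.1119i)·(-0.0136+0.0026i)  (-0.3538-0.0405i)·(+0.1293-0.3082i)  (-0.0333+0.5830i)·(-0.0087-0.0131i)  (+0.1944+0.0000i)·(+0.3170+0.0000i)  (+0.0333+0.5830i)·(+0.0087-0.0131i)  (-0.3538+0.0405i)·(+0.1293+0.3082i)  (-0.0193-0.1119i)·(+0.0136+0.0026i)  (+0.0192-0.0045i)·(-0.3099+0.3158i)
Y_4^0(R⁻¹ n̂) = -0.047996-0.000000i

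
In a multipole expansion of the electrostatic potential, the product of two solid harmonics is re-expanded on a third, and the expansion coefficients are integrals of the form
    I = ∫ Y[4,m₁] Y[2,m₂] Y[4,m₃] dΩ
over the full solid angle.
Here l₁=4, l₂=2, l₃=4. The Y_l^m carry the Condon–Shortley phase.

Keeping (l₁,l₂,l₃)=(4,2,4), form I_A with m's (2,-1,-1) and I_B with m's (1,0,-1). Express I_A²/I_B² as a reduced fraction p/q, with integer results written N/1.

243/289

l's match ⇒ only the (l;m) 3-j factors differ between A and B.
A: triangle coeff Δ(4,2,4) = 1/13860; Σ_t [0,1]: t=0:+1/96 t=1:−1/240 = 1/160; (3j)²=27/1540 [(4 2 4; 2 -1 -1)], sign=-1
B: triangle coeff Δ(4,2,4) = 1/13860; Σ_t [0,2]: t=0:+1/144 t=1:−1/48 t=2:+1/480 = -17/1440; (3j)²=289/13860 [(4 2 4; 1 0 -1)], sign=+1
I_A²/I_B² = (27/1540)/(289/13860) = 243/289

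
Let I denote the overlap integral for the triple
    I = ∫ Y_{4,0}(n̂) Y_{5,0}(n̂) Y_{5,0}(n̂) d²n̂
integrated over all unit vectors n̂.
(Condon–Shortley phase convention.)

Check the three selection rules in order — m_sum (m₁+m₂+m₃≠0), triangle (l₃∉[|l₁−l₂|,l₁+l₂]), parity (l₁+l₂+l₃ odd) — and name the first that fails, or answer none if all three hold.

none

Σmᵢ = 0  ✓
l₃∈[|l₁−l₂|,l₁+l₂]=[1,9], have l₃=5  ✓
Σlᵢ = 14 ⇒ even  ✓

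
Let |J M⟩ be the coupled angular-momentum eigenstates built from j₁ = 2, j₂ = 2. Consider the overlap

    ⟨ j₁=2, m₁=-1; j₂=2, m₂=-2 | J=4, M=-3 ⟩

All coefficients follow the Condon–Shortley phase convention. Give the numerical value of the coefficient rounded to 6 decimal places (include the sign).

+0.707107

triangle: 0!×4!×4!/9! = 576/362880
(j±m)!: 1!×3!×0!×4!×1!×7! = 725760
prefactor² = (2J+1)×Δ×N² = 10368
  k=0: +1/(0!×0!×3!×0!×1!×4!) = 1/144
Σ = 1/144  ⇒  CG² = 10368×(1/144)² = 1/2
CG = +√(1/2) = +0.707107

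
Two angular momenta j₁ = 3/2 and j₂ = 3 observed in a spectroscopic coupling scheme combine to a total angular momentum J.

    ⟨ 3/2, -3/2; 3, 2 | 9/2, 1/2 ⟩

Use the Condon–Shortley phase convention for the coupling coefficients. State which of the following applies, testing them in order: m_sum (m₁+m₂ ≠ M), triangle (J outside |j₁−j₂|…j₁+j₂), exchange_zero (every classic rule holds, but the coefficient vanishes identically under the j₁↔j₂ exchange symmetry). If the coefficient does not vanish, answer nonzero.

nonzero

m-sum: m₁+m₂ = -3/2+2 = 1/2, M = 1/2  ✓
triangle: |j₁−j₂| = 3/2 ≤ J = 9/2 ≤ j₁+j₂ = 9/2  ✓
exchange: j₁≠j₂ or m₁≠m₂ — the exchange symmetry imposes no constraint here
value check: CG = +√(1/21) = +0.218218 ≠ 0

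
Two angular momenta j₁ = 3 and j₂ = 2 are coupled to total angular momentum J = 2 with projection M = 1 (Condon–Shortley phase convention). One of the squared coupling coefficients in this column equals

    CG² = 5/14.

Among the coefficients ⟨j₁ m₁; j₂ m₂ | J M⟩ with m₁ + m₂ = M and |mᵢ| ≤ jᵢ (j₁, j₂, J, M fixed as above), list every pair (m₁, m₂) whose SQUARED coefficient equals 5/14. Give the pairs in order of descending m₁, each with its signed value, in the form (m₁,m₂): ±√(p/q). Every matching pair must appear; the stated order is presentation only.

(3,-2): +√(5/14)

Admissible pairs with m₁+m₂ = M = 1: (-1,2), (0,1), (1,0), (2,-1), (3,-2)
  (m₁,m₂)=(3,-2): CG² = 5/14, CG = +√(5/14)   ← matches the target
  (m₁,m₂)=(2,-1): CG² = 0/1, CG = 0
  (m₁,m₂)=(1,0): CG² = 1/7, CG = −√(1/7)
  (m₁,m₂)=(0,1): CG² = 2/7, CG = +√(2/7)
  (m₁,m₂)=(-1,2): CG² = 3/14, CG = −√(3/14)
Pairs with CG² = 5/14: (3,-2): +√(5/14)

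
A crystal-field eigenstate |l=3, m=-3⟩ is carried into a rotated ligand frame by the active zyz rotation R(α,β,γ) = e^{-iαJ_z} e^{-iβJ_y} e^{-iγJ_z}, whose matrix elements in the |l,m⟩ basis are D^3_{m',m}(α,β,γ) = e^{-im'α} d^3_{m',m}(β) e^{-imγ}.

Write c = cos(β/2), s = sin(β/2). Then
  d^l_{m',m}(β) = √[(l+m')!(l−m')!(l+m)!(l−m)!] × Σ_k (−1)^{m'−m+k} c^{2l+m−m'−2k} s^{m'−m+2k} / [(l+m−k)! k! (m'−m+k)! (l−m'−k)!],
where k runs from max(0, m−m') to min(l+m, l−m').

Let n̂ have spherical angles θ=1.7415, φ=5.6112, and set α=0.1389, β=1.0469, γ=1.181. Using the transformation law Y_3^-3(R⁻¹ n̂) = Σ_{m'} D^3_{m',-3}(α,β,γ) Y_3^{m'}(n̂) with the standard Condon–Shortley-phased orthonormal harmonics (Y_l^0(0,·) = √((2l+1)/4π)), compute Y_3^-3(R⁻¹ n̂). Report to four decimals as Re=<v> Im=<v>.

Need the full column D^3_{m',-3} for m'=−3..3 at α=0.1389, β=1.0469, γ=1.1810.
cos(β/2)=0.866100, sin(β/2)=0.499871
d^3_{-3,-3}: single k=0 term ⇒ +0.422092;  D = -0.288544-0.308066i
d^3_{-2,-3}: single k=0 term ⇒ -0.596724;  D = +0.464293+0.374848i
d^3_{-1,-3}: single k=0 term ⇒ +0.544545;  D = -0.466975-0.280114i
d^3_{0,-3}: single k=0 term ⇒ -0.362905;  D = +0.334058+0.141792i
d^3_{1,-3}: single k=0 term ⇒ +0.181390;  D = -0.175176-0.047071i
d^3_{2,-3}: single k=0 term ⇒ -0.066212;  D = +0.065706+0.008163i
d^3_{3,-3}: single k=0 term ⇒ +0.015601;  D = -0.015599+0.000239i
Y_3^{m'}(θ=1.7415,φ=5.6112) and Σ D·Y over m':
  (-0.2885-0.3081i)·(-0.1719+0.3604i)  (+0.4643+0.3748i)·(-0.0379-0.1643i)  (-0.4670-0.2801i)·(-0.2133-0.1697i)  (+0.3341+0.1418i)·(+0.1810+0.0000i)  (-0.1752-0.0471i)·(+0.2133-0.1697i)  (+0.0657+0.0082i)·(-0.0379+0.1643i)  (-0.0156+0.0002i)·(+0.1719+0.3604i)
Y_3^-3(R⁻¹ n̂) = +0.265208+0.047719i

Re=0.2652 Im=0.0477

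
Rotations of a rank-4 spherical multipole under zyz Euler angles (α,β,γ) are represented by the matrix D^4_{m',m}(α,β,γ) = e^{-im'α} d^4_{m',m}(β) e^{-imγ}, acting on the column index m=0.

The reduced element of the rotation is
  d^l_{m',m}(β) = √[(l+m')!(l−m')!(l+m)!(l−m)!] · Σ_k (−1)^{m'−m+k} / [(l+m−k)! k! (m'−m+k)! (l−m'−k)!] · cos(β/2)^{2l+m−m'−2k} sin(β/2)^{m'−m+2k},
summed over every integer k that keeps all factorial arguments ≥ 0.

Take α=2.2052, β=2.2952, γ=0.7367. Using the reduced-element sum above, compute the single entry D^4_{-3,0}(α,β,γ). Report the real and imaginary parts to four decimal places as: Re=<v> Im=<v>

D^4_{-3,0}(2.2052,2.2952,0.7367) = e^{-i·-3·2.2052}·d^4_{-3,0}(2.2952)·e^{-i·0·0.7367}. Compute d first:
Half-angle: c=0.410677, s=0.911781. N=√(1·5040·24·24)=1703.830978
The bounds max(0,m−m')=3 and min(l+m,l−m')=4 give 2 terms
  k=3: (−1)^0·1703.8310/(144)·0.4107^5·0.9118^3 = +0.104770
  k=4: (−1)^1·1703.8310/(144)·0.4107^3·0.9118^5 = -0.516437
d^4_{-3,0}(2.2952) = +0.104770 -0.516437 = -0.411667
D = (+0.945257+0.326326i)·(-0.411667)·(+1.000000+0.000000i) = -0.389131-0.134338i

Re=-0.3891 Im=-0.1343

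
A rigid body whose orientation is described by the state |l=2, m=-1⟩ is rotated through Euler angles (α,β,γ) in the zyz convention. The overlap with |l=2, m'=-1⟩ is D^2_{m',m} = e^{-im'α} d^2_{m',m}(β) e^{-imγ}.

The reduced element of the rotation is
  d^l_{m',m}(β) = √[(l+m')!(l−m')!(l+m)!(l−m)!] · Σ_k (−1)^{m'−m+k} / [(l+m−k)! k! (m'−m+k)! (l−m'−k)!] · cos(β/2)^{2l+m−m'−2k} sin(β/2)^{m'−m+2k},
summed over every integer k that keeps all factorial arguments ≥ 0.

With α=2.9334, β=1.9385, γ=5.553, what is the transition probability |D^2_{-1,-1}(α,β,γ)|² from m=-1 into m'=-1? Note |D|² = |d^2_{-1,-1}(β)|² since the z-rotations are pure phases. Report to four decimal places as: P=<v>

P=0.3031

Split into d^2_{-1,-1}(β=1.9385) × two z-phases.
c=cos(1.938500/2)=0.565918, s=sin(1.938500/2)=0.824462; N=√[1·6·1·6]=6.000000
Admissible k: 0..1 (factorial args all ≥0)
  k=0: (−1)^0·6.0000/(6)·0.5659^4·0.8245^0 = +0.102569
  k=1: (−1)^1·6.0000/(2)·0.5659^2·0.8245^2 = -0.653084
d^2_{-1,-1}(1.9385) = +0.102569 -0.653084 = -0.550516
|D^2_{-1,-1}|² = |d^2_{-1,-1}(β)|² = (-0.550516)² = 0.303067 (the z-rotation phases have unit modulus)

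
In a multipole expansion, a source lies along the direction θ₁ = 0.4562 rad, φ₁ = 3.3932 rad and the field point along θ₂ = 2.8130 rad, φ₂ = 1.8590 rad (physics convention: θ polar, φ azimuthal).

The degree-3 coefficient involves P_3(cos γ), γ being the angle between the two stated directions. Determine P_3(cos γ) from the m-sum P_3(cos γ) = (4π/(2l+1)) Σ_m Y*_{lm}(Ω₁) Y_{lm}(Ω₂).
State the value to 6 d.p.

Addition theorem: P_3(cos γ) = (4π/7) Σ_m Y*_{lm}(Ω₁) Y_{lm}(Ω₂), m = −3…3:
  m=-3: Y*=-0.025983-0.024441i  Y=+0.010669+0.009099i  product -0.000055-0.000497i
  m=-2: Y*=+0.155986+0.085868i  Y=+0.084461-0.054904i  product +0.017889-0.001312i
  m=-1: Y*=-0.417757-0.107387i  Y=-0.103138-0.347902i  product +0.005727+0.156414i
  m=+0: Y*=+0.344937-0.000000i  Y=-0.522500+0.000000i  product -0.180229+0.000000i
  m=+1: Y*=+0.417757-0.107387i  Y=+0.103138-0.347902i  product +0.005727-0.156414i
  m=+2: Y*=+0.155986-0.085868i  Y=+0.084461+0.054904i  product +0.017889+0.001312i
  m=+3: Y*=+0.025983-0.024441i  Y=-0.010669+0.009099i  product -0.000055+0.000497i
Total Σ_m = -0.133107+0.000000i. Multiply by 1.795196: -0.238953+0.000000i. P_3(cos γ) = -0.238953

-0.238953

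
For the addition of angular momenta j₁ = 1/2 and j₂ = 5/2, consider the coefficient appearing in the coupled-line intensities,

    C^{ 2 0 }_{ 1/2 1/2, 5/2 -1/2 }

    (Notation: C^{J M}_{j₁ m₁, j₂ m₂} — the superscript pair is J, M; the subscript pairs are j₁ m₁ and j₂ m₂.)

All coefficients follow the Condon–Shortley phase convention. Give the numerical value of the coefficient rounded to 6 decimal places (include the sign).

+√(1/2) ≈ +0.707107

j₁+j₂−J=1  J+j₁−j₂=0  J−j₁+j₂=4  j₁+j₂+J+1=6
(j₁±m₁, j₂±m₂, J±M) = (1,0,2,3,2,2)
P² = 8
sum k=0..0:
  [0] +1/4 = 1/4
S = 1/4
C² = P²·S² = 1/2 ; C = +0.707107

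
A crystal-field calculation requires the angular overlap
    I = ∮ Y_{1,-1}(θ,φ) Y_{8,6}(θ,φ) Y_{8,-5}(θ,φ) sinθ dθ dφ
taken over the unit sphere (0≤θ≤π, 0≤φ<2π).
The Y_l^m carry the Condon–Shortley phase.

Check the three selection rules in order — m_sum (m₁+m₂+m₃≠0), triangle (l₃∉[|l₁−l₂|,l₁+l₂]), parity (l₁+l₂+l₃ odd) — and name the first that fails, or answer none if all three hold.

azimuthal sum: -1 + 6 − 5 = 0  ✓
7 ≤ 8 ≤ 9 (triangle on l)  ✓
L = 1 + 8 + 8 = 17 (odd)  ✗

parity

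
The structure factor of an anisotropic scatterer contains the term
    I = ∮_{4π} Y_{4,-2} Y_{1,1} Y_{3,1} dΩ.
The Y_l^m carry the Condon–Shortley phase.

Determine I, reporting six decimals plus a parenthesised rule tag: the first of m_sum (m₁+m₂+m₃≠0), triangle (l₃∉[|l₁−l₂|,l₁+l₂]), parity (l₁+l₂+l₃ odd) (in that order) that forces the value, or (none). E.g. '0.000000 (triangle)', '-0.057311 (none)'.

Checks pass: Σm=0; 8 even; l₃=3∈[3,5].
(2·4+1)(2·1+1)(2·3+1) = 189
Δ: 2! 6! 0! / 9! → 1/252
sum: t=1:−1/36 = -1/36
3j²(4 1 3; 0 0 0) = Δ·Π!·Σ² = 4/63  (sign +1)
sum: t=2:+1/96 = 1/96
3j²(4 1 3; -2 1 1) = Δ·Π!·Σ² = 5/84  (sign +1)
combine: 4πI² = 189·4/63·5/84 = 5/7
take √, sign +1: I = 0.23841361
No selection rule forces the value: the integral is nonzero (none).

0.238414 (none)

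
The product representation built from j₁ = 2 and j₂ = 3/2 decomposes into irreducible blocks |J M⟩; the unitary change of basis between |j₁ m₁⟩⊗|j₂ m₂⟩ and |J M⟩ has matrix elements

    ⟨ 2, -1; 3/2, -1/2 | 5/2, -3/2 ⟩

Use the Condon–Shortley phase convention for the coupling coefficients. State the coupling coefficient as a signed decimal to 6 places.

−√(1/35) = -0.169031

triangle: 1!*3!*2!/7! = 12/5040
(j±m)!: 1!*3!*1!*2!*1!*4! = 288
prefactor² = (2J+1)*Δ*N² = 144/35
  k=0: +1/(0!*1!*3!*1!*0!*1!) = 1/6
  k=1: −1/(1!*0!*2!*0!*1!*2!) = -1/4
Σ = -1/12  ⇒  CG² = 144/35*(-1/12)² = 1/35
CG = −√(1/35) = -0.169031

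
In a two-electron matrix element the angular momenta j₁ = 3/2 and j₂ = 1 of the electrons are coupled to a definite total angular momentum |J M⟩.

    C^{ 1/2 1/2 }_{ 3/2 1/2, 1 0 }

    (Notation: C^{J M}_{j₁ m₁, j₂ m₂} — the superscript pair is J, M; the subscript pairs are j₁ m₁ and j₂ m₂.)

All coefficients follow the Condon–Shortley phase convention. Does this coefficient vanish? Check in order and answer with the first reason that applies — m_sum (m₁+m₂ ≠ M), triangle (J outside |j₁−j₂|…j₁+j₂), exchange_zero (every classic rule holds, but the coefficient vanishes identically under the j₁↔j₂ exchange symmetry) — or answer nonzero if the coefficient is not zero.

nonzero

m-sum: m₁+m₂ = 1/2+0 = 1/2, M = 1/2  ✓
triangle: |j₁−j₂| = 1/2 ≤ J = 1/2 ≤ j₁+j₂ = 5/2  ✓
exchange: j₁≠j₂ or m₁≠m₂ — the exchange symmetry imposes no constraint here
value check: CG = −√(1/3) = -0.577350 ≠ 0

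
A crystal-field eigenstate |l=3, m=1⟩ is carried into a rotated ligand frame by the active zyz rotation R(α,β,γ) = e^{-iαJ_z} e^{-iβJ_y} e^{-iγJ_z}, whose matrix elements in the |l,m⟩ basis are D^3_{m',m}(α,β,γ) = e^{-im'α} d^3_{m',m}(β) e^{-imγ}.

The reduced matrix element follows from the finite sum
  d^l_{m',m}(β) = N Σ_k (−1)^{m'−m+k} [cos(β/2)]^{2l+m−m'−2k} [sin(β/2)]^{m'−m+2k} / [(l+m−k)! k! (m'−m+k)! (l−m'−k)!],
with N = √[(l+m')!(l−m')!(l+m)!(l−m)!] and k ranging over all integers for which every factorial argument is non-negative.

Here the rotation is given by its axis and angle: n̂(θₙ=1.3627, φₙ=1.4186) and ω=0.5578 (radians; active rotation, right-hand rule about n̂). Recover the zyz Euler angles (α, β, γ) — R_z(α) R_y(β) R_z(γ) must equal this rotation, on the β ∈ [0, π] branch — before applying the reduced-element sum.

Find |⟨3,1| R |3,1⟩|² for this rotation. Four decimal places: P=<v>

Axis–angle → zyz. n̂ = (sinθₙcosφₙ, sinθₙsinφₙ, cosθₙ) = (+0.148339, +0.967116, +0.206598), ω = 0.5578.
R = I cosω + sinω [n̂]ₓ + (1−cosω) n̂n̂ᵀ gives
  R = [+0.851757, -0.087611, +0.516560; +0.131102, +0.990195, -0.048233; -0.507269, +0.108805, +0.854891]
β = atan2(√(R₁₃²+R₂₃²), R₃₃) = 0.545455; α = atan2(R₂₃, R₁₃) mod 2π = 6.190082; γ = atan2(R₃₂, −R₃₁) mod 2π = 0.211290
Split into d^3_{1,1}(β=0.5455) × two z-phases.
Half-angle: c=0.963040, s=0.269359. N=√(24·2·24·2)=48.000000
k∈{0,1,2} keeps every argument non-negative
  k=0: (−1)^0·48.0000/(48)·0.9630^6·0.2694^0 = +0.797748
  k=1: (−1)^1·48.0000/(6)·0.9630^4·0.2694^2 = -0.499264
  k=2: (−1)^2·48.0000/(8)·0.9630^2·0.2694^4 = +0.029293
d^3_{1,1}(0.5455) = +0.797748 -0.499264 +0.029293 = +0.327777
|D^3_{1,1}|² = |d^3_{1,1}(β)|² = (+0.327777)² = 0.107438 (the z-rotation phases have unit modulus)

P=0.1074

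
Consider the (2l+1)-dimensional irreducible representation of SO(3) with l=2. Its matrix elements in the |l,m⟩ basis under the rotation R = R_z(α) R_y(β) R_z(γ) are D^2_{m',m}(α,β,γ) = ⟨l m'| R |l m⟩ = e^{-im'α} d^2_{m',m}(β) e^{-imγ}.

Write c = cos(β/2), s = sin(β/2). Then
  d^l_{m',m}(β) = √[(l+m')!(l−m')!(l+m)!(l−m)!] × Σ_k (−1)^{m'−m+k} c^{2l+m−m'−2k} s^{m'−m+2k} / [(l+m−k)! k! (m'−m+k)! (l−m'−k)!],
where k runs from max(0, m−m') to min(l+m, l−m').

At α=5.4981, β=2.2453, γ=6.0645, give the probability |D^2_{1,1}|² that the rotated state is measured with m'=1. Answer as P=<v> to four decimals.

P=0.1783

First d^2_{1,1}(β=2.2453), then the phase factors e^{-i(1)α} and e^{-i(1)γ}:
c=cos(2.245300/2)=0.433296, s=sin(2.245300/2)=0.901252; N=√[6·1·6·1]=6.000000
k: max(0,(1)−(1))=0 … min(2+(1),2−(1))=1
  k=0: (−1)^0·6.0000/(6)·0.4333^4·0.9013^0 = +0.035248
  k=1: (−1)^1·6.0000/(2)·0.4333^2·0.9013^2 = -0.457491
d^2_{1,1}(2.2453) = +0.035248 -0.457491 = -0.422242
|D^2_{1,1}|² = |d^2_{1,1}(β)|² = (-0.422242)² = 0.178289 (the z-rotation phases have unit modulus)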